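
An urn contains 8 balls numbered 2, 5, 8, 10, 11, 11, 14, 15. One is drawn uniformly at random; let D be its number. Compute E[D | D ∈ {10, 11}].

P(D ∈ {10, 11}) = 3/8.
Σ over the event: 10·1/8 + 11·1/4 = 4.
E[D | D ∈ {10, 11}] = (4) / (3/8) = 32/3.

32/3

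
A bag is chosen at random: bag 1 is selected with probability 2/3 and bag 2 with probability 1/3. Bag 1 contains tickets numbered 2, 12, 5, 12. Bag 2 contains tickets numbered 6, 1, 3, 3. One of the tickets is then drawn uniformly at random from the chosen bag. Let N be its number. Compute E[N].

25/4

E[N | bag 1] = (2+12+5+12)/4 = 31/4.
E[N | bag 2] = (6+1+3+3)/4 = 13/4.
E[N] = (2/3)·(31/4) + (1/3)·(13/4) = 25/4.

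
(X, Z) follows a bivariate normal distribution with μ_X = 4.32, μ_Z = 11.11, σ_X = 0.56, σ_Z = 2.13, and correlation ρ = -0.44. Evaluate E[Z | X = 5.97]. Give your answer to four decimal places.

The regression of Z on X has slope ρ·σ_Z/σ_X and passes through (μ_X, μ_Z).
E[Z | X=5.97] = 11.11 + (-0.44)·(2.13/0.56)·(5.97 − (4.32)) = 11.11 + (-1.6736)·(1.65) = 8.3486.

8.3486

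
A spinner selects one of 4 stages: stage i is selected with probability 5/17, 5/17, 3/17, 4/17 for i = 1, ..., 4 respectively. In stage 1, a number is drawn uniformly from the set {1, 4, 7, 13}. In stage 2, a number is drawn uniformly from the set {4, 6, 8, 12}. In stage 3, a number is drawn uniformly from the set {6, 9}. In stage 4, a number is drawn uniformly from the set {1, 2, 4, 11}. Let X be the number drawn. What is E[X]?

E[X | stage 1] = (1+4+7+13)/4 = 25/4.
E[X | stage 2] = (4+6+8+12)/4 = 15/2.
E[X | stage 3] = (6+9)/2 = 15/2.
E[X | stage 4] = (1+2+4+11)/4 = 9/2.
E[X] = (5/17)·(25/4) + (5/17)·(15/2) + (3/17)·(15/2) + (4/17)·(9/2) = 437/68.

437/68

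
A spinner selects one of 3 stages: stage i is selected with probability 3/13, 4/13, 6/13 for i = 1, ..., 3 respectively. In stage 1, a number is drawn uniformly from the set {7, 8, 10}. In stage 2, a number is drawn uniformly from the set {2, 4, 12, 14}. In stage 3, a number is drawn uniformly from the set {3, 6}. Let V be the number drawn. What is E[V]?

84/13

E[V | stage 1] = (7+8+10)/3 = 25/3.
E[V | stage 2] = (2+4+12+14)/4 = 8.
E[V | stage 3] = (3+6)/2 = 9/2.
By the law of total expectation,
E[V] = (3/13)·(25/3) + (4/13)·(8) + (6/13)·(9/2) = 84/13.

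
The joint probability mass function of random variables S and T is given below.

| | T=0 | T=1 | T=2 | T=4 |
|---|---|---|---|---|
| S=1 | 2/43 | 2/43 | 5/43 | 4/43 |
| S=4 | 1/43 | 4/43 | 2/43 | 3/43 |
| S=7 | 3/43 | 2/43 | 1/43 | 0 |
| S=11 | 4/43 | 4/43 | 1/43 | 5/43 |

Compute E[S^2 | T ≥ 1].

P(T ≥ 1) = 33/43.
Summing S^2·P(S=x,T=y) over the conditioning event gives 1512/43.
E[S^2 | T ≥ 1] = (1512/43) / (33/43) = 504/11.

504/11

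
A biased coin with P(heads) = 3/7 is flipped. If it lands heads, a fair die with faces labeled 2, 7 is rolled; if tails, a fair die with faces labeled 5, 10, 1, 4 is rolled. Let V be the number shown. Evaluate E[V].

E[V | heads] = (2+7)/2 = 9/2.
E[V | tails] = (5+10+1+4)/4 = 5.
E[V] = (3/7)·(9/2) + (4/7)·(5) = 67/14.

67/14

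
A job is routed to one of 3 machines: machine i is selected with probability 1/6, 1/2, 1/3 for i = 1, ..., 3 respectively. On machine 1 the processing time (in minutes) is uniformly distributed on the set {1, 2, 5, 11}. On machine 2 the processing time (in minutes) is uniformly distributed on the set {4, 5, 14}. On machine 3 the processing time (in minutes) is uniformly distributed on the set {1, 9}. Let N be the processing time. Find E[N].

151/24

E[N | machine 1] = (1+2+5+11)/4 = 19/4.
E[N | machine 2] = (4+5+14)/3 = 23/3.
E[N | machine 3] = (1+9)/2 = 5.
E[N] = (1/6)·(19/4) + (1/2)·(23/3) + (1/3)·(5) = 151/24.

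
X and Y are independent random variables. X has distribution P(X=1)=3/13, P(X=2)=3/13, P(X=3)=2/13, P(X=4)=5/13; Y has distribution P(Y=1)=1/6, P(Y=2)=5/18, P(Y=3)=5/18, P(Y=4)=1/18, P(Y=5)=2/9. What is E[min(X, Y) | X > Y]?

P(X > Y) = 5/13.
Summing min(X,Y)·P(x,y) over outcomes with X > Y gives 175/234.
E[min(X, Y) | X > Y] = (175/234) / (5/13) = 35/18.

35/18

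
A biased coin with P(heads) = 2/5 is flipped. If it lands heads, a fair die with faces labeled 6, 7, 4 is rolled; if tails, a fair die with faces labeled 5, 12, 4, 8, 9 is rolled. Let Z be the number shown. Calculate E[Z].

512/75

E[Z | heads] = (6+7+4)/3 = 17/3.
E[Z | tails] = (5+12+4+8+9)/5 = 38/5.
By the law of total expectation,
E[Z] = (2/5)·(17/3) + (3/5)·(38/5) = 512/75.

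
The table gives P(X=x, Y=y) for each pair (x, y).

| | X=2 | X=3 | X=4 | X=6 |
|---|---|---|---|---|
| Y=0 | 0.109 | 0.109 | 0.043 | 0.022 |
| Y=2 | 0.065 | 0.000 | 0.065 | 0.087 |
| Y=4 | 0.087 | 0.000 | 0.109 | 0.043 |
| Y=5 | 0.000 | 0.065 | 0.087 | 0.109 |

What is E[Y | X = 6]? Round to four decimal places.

3.4138

P(X = 6) = 0.261.
Σ Y·P over the event = 0·(0.022) + 2·(0.087) + 4·(0.043) + 5·(0.109) = 0.891.
E[Y | X = 6] = (0.891) / (0.261) = 3.4138.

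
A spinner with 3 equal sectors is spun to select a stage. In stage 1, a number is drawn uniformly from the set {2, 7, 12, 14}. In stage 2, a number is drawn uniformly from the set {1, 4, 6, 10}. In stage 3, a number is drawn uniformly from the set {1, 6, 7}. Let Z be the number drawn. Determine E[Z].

56/9

E[Z | stage 1] = (2+7+12+14)/4 = 35/4.
E[Z | stage 2] = (1+4+6+10)/4 = 21/4.
E[Z | stage 3] = (1+6+7)/3 = 14/3.
By the law of total expectation,
E[Z] = (1/3)·(35/4) + (1/3)·(21/4) + (1/3)·(14/3) = 56/9.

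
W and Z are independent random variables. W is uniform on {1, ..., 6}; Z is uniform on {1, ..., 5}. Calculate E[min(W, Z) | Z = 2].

Outcomes with Z = 2: (1,2), (2,2), (3,2), (4,2), (5,2), (6,2), each with probability 1/30.
E[min(W, Z) | Z = 2] = (1 + 2 + 2 + 2 + 2 + 2) / 6 = 11/6.

11/6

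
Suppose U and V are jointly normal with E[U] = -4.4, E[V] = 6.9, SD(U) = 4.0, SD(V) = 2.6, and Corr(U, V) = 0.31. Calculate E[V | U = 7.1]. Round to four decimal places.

The regression of V on U has slope ρ·σ_V/σ_U and passes through (μ_U, μ_V).
E[V | U=7.1] = 6.9 + (0.31)·(2.6/4.0)·(7.1 − (-4.4)) = 6.9 + (0.2015)·(11.5) = 9.2173.

9.2173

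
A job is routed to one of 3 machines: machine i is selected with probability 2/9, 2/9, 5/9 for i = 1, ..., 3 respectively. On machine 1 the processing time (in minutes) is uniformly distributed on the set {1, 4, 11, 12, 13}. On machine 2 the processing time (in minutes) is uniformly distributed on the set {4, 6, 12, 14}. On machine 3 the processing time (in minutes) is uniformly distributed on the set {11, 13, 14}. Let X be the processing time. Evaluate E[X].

1466/135

E[X | machine 1] = (1+4+11+12+13)/5 = 41/5.
E[X | machine 2] = (4+6+12+14)/4 = 9.
E[X | machine 3] = (11+13+14)/3 = 38/3.
By the law of total expectation,
E[X] = (2/9)·(41/5) + (2/9)·(9) + (5/9)·(38/3) = 1466/135.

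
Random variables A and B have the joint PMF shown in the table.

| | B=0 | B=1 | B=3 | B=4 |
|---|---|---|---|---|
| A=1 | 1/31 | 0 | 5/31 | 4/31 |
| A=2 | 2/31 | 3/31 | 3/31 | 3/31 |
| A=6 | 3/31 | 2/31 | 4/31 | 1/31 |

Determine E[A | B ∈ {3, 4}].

51/20

P(B ∈ {3, 4}) = 20/31.
Σ A·P over the event = 1·(5/31) + 1·(4/31) + 2·(3/31) + 2·(3/31) + 6·(4/31) + 6·(1/31) = 51/31.
E[A | B ∈ {3, 4}] = (51/31) / (20/31) = 51/20.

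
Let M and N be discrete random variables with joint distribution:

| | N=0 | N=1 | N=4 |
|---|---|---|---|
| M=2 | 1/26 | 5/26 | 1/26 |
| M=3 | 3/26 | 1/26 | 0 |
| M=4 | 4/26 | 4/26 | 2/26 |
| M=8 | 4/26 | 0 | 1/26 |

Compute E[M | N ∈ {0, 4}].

P(N ∈ {0, 4}) = 8/13.
Summing M·P(M=x,N=y) over the conditioning event gives 77/26.
E[M | N ∈ {0, 4}] = (77/26) / (8/13) = 77/16.

77/16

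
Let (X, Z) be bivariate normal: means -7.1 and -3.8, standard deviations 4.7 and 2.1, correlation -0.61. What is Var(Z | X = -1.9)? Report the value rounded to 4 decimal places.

Var(Z | X=x) = (1 − ρ²)·σ_Z².
Var(Z | X=-1.9) = (2.1)²·(1 − (-0.61)²) = 4.41·0.6279 = 2.7690.

2.7690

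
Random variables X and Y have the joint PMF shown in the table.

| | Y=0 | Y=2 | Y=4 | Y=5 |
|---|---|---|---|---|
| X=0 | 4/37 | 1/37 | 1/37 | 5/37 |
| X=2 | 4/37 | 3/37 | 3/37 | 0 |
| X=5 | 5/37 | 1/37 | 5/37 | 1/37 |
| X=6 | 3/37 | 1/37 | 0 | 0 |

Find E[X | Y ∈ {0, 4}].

P(Y ∈ {0, 4}) = 25/37.
Summing X·P(X=x,Y=y) over the conditioning event gives 82/37.
E[X | Y ∈ {0, 4}] = (82/37) / (25/37) = 82/25.

82/25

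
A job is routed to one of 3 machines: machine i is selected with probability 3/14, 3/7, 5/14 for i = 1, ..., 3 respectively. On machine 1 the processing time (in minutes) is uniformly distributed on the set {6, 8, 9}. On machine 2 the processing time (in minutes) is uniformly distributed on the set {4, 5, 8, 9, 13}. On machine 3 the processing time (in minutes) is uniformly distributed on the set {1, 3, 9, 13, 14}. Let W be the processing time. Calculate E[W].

E[W | machine 1] = (6+8+9)/3 = 23/3.
E[W | machine 2] = (4+5+8+9+13)/5 = 39/5.
E[W | machine 3] = (1+3+9+13+14)/5 = 8.
By the law of total expectation,
E[W] = (3/14)·(23/3) + (3/7)·(39/5) + (5/14)·(8) = 549/70.

549/70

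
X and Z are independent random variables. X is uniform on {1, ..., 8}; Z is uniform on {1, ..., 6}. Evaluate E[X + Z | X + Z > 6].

P(X + Z > 6) = 11/16.
Summing (X+Z)·P(x,y) over outcomes with X + Z > 6 gives 157/24.
E[X + Z | X + Z > 6] = (157/24) / (11/16) = 314/33.

314/33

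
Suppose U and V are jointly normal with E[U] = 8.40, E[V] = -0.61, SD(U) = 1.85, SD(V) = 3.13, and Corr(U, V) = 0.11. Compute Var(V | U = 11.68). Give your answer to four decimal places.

9.6784

The conditional variance in a bivariate normal is σ_V²(1 − ρ²), independent of x.
Var(V | U=11.68) = (3.13)²·(1 − (0.11)²) = 9.7969·0.9879 = 9.6784.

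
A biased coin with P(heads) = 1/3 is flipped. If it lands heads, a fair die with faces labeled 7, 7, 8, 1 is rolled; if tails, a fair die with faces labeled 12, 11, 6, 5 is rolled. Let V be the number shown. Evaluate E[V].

E[V | heads] = (7+7+8+1)/4 = 23/4.
E[V | tails] = (12+11+6+5)/4 = 17/2.
E[V] = (1/3)·(23/4) + (2/3)·(17/2) = 91/12.

91/12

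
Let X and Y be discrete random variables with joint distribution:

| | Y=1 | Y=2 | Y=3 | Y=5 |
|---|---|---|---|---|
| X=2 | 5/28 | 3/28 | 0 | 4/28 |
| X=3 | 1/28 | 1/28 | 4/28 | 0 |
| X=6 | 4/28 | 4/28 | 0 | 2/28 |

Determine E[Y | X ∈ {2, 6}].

P(X ∈ {2, 6}) = 11/14.
Σ Y·P over the event = 1·(5/28) + 2·(3/28) + 5·(4/28) + 1·(4/28) + 2·(4/28) + 5·(2/28) = 53/28.
E[Y | X ∈ {2, 6}] = (53/28) / (11/14) = 53/22.

53/22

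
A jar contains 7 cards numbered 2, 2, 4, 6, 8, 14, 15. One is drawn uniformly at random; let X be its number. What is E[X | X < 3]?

2

P(X < 3) = 2/7.
Σ over the event: 2·2/7 = 4/7.
E[X | X < 3] = (4/7) / (2/7) = 2.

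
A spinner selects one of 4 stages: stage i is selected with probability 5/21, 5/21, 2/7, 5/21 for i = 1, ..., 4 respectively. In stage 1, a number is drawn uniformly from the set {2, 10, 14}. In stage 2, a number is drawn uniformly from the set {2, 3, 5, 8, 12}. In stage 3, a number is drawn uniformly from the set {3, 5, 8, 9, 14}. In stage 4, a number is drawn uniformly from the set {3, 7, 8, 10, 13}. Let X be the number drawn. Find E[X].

2417/315

E[X | stage 1] = (2+10+14)/3 = 26/3.
E[X | stage 2] = (2+3+5+8+12)/5 = 6.
E[X | stage 3] = (3+5+8+9+14)/5 = 39/5.
E[X | stage 4] = (3+7+8+10+13)/5 = 41/5.
By the law of total expectation,
E[X] = (5/21)·(26/3) + (5/21)·(6) + (2/7)·(39/5) + (5/21)·(41/5) = 2417/315.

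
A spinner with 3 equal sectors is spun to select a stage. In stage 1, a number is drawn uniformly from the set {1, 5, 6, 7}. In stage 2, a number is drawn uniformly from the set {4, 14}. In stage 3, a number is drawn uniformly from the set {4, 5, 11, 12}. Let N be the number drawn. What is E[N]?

29/4

E[N | stage 1] = (1+5+6+7)/4 = 19/4.
E[N | stage 2] = (4+14)/2 = 9.
E[N | stage 3] = (4+5+11+12)/4 = 8.
E[N] = (1/3)·(19/4) + (1/3)·(9) + (1/3)·(8) = 29/4.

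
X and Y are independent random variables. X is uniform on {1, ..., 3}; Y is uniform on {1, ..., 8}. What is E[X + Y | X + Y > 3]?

P(X + Y > 3) = 7/8.
Summing (X+Y)·P(x,y) over outcomes with X + Y > 3 gives 37/6.
E[X + Y | X + Y > 3] = (37/6) / (7/8) = 148/21.

148/21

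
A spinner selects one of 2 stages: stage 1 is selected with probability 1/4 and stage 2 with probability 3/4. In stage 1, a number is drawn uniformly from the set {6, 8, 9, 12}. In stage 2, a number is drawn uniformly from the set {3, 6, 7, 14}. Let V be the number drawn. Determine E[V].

E[V | stage 1] = (6+8+9+12)/4 = 35/4.
E[V | stage 2] = (3+6+7+14)/4 = 15/2.
E[V] = (1/4)·(35/4) + (3/4)·(15/2) = 125/16.

125/16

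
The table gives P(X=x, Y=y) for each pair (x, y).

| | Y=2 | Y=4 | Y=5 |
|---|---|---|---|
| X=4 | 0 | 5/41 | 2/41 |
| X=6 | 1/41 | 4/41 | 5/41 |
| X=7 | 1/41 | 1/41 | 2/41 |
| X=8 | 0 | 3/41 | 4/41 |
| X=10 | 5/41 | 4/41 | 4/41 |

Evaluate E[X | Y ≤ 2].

P(Y ≤ 2) = 7/41.
Σ X·P over the event = 6·(1/41) + 7·(1/41) + 10·(5/41) = 63/41.
E[X | Y ≤ 2] = (63/41) / (7/41) = 9.

9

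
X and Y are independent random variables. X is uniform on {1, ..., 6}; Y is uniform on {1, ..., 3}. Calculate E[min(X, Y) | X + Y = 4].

4/3

Outcomes with X + Y = 4: (1,3), (2,2), (3,1), each with probability 1/18.
E[min(X, Y) | X + Y = 4] = (1 + 2 + 1) / 3 = 4/3.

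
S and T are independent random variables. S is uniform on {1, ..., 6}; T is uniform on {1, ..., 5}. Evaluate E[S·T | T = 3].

P(T = 3) = 1/5.
Summing ST·P(x,y) over outcomes with T = 3 gives 21/10.
E[S·T | T = 3] = (21/10) / (1/5) = 21/2.

21/2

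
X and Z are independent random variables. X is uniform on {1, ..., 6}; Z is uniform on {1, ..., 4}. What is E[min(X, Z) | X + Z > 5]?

37/14

P(X + Z > 5) = 7/12.
Summing min(X,Z)·P(x,y) over outcomes with X + Z > 5 gives 37/24.
E[min(X, Z) | X + Z > 5] = (37/24) / (7/12) = 37/14.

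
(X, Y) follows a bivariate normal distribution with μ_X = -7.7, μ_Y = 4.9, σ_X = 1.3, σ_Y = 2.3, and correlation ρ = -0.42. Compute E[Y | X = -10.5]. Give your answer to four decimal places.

The regression of Y on X has slope ρ·σ_Y/σ_X and passes through (μ_X, μ_Y).
E[Y | X=-10.5] = 4.9 + (-0.42)·(2.3/1.3)·(-10.5 − (-7.7)) = 4.9 + (-0.74308)·(-2.8) = 6.9806.

6.9806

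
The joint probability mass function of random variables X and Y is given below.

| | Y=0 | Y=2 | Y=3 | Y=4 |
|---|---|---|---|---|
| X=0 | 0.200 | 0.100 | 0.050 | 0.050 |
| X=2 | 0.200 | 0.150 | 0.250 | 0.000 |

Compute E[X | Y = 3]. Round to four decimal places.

P(Y = 3) = 0.300.
Summing X·P(X=x,Y=y) over the conditioning event gives 0.500.
E[X | Y = 3] = (0.500) / (0.300) = 1.6667.

1.6667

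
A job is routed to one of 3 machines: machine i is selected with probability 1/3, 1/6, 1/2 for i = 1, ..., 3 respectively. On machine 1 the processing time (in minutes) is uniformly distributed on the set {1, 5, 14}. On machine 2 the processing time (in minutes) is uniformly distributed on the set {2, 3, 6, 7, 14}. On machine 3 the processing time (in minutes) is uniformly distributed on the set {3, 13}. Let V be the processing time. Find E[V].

E[V | machine 1] = (1+5+14)/3 = 20/3.
E[V | machine 2] = (2+3+6+7+14)/5 = 32/5.
E[V | machine 3] = (3+13)/2 = 8.
By the law of total expectation,
E[V] = (1/3)·(20/3) + (1/6)·(32/5) + (1/2)·(8) = 328/45.

328/45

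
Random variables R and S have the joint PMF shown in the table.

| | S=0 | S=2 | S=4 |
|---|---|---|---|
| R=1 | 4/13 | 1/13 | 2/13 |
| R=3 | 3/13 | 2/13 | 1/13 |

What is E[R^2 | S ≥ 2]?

5

P(S ≥ 2) = 6/13.
Σ R^2·P over the event = 1·(1/13) + 1·(2/13) + 9·(2/13) + 9·(1/13) = 30/13.
E[R^2 | S ≥ 2] = (30/13) / (6/13) = 5.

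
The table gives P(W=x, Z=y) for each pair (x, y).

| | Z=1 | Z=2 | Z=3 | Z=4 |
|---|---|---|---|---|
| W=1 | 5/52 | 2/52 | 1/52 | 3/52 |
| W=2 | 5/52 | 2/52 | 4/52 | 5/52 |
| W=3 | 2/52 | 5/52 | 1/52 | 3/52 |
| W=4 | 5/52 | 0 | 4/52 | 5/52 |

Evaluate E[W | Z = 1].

41/17

P(Z = 1) = 17/52.
Σ W·P over the event = 1·(5/52) + 2·(5/52) + 3·(2/52) + 4·(5/52) = 41/52.
E[W | Z = 1] = (41/52) / (17/52) = 41/17.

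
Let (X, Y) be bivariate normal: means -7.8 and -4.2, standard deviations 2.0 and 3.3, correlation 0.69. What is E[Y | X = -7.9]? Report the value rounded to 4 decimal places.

-4.3139

E[Y | X=x] = μ_Y + ρ(σ_Y/σ_X)(x − μ_X) for jointly normal variables.
E[Y | X=-7.9] = -4.2 + (0.69)·(3.3/2.0)·(-7.9 − (-7.8)) = -4.2 + (1.1385)·(-0.1) = -4.3139.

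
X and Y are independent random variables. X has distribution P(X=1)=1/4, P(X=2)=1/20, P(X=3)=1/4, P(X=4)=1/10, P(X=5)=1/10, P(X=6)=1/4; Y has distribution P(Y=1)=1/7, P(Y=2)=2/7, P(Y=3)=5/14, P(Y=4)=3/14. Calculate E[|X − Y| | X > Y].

381/152

P(X > Y) = 19/35.
Summing |X−Y|·P(x,y) over outcomes with X > Y gives 381/280.
E[|X − Y| | X > Y] = (381/280) / (19/35) = 381/152.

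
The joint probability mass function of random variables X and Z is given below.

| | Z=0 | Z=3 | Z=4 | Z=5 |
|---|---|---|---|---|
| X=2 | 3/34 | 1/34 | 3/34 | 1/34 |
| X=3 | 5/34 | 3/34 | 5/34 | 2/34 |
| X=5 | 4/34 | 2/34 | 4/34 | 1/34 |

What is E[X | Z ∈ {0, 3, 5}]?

75/22

P(Z ∈ {0, 3, 5}) = 11/17.
Summing X·P(X=x,Z=y) over the conditioning event gives 75/34.
E[X | Z ∈ {0, 3, 5}] = (75/34) / (11/17) = 75/22.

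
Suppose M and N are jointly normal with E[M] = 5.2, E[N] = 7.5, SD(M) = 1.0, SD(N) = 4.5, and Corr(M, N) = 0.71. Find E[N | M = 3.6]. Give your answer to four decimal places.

2.3880

E[N | M=x] = μ_N + ρ(σ_N/σ_M)(x − μ_M) for jointly normal variables.
E[N | M=3.6] = 7.5 + (0.71)·(4.5/1.0)·(3.6 − (5.2)) = 7.5 + (3.195)·(-1.6) = 2.3880.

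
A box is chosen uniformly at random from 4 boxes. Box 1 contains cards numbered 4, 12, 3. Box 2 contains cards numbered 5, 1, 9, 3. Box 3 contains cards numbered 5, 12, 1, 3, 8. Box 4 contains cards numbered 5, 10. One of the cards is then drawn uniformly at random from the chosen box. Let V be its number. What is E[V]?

E[V | box 1] = (4+12+3)/3 = 19/3.
E[V | box 2] = (5+1+9+3)/4 = 9/2.
E[V | box 3] = (5+12+1+3+8)/5 = 29/5.
E[V | box 4] = (5+10)/2 = 15/2.
E[V] = (1/4)·(19/3) + (1/4)·(9/2) + (1/4)·(29/5) + (1/4)·(15/2) = 181/30.

181/30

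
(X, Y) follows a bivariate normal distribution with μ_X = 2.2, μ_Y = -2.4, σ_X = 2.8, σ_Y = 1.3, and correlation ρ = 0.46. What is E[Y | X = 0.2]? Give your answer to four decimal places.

-2.8271

E[Y | X=x] = μ_Y + ρ(σ_Y/σ_X)(x − μ_X) for jointly normal variables.
E[Y | X=0.2] = -2.4 + (0.46)·(1.3/2.8)·(0.2 − (2.2)) = -2.4 + (0.21357)·(-2) = -2.8271.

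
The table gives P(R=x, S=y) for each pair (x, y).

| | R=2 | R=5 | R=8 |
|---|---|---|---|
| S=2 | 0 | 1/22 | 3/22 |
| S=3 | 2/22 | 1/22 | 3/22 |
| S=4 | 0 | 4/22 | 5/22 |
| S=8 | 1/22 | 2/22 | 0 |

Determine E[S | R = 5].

P(R = 5) = 4/11.
Σ S·P over the event = 2·(1/22) + 3·(1/22) + 4·(4/22) + 8·(2/22) = 37/22.
E[S | R = 5] = (37/22) / (4/11) = 37/8.

37/8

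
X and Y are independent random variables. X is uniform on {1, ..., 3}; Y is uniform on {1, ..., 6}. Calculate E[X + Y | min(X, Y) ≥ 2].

P(min(X, Y) ≥ 2) = 5/9.
Summing (X+Y)·P(x,y) over outcomes with min(X, Y) ≥ 2 gives 65/18.
E[X + Y | min(X, Y) ≥ 2] = (65/18) / (5/9) = 13/2.

13/2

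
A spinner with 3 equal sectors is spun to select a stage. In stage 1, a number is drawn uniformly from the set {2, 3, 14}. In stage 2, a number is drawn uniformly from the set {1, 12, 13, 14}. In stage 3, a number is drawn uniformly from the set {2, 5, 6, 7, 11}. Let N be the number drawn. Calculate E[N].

338/45

E[N | stage 1] = (2+3+14)/3 = 19/3.
E[N | stage 2] = (1+12+13+14)/4 = 10.
E[N | stage 3] = (2+5+6+7+11)/5 = 31/5.
By the law of total expectation,
E[N] = (1/3)·(19/3) + (1/3)·(10) + (1/3)·(31/5) = 338/45.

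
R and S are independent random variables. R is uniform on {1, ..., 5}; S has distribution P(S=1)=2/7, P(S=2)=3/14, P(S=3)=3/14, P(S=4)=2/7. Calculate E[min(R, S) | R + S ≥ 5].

115/49

P(R + S ≥ 5) = 7/10.
Summing min(R,S)·P(x,y) over outcomes with R + S ≥ 5 gives 23/14.
E[min(R, S) | R + S ≥ 5] = (23/14) / (7/10) = 115/49.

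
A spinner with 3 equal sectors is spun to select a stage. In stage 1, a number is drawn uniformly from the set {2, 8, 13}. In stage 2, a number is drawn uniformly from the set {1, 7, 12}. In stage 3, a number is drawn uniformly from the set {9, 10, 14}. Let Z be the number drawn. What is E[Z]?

E[Z | stage 1] = (2+8+13)/3 = 23/3.
E[Z | stage 2] = (1+7+12)/3 = 20/3.
E[Z | stage 3] = (9+10+14)/3 = 11.
E[Z] = (1/3)·(23/3) + (1/3)·(20/3) + (1/3)·(11) = 76/9.

76/9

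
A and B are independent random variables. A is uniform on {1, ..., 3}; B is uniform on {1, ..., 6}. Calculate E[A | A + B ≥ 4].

P(A + B ≥ 4) = 5/6.
Summing A·P(x,y) over outcomes with A + B ≥ 4 gives 16/9.
E[A | A + B ≥ 4] = (16/9) / (5/6) = 32/15.

32/15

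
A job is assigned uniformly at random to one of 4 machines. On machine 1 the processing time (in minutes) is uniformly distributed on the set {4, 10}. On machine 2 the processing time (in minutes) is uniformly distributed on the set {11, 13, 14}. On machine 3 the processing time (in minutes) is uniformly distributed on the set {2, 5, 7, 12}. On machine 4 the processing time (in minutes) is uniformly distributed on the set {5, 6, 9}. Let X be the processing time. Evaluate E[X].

197/24

E[X | machine 1] = (4+10)/2 = 7.
E[X | machine 2] = (11+13+14)/3 = 38/3.
E[X | machine 3] = (2+5+7+12)/4 = 13/2.
E[X | machine 4] = (5+6+9)/3 = 20/3.
By the law of total expectation,
E[X] = (1/4)·(7) + (1/4)·(38/3) + (1/4)·(13/2) + (1/4)·(20/3) = 197/24.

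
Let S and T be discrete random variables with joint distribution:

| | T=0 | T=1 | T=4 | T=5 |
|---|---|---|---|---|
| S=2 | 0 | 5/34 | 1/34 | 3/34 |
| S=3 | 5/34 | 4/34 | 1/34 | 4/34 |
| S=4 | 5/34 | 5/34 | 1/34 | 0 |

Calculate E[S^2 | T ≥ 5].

P(T ≥ 5) = 7/34.
Summing S^2·P(S=x,T=y) over the conditioning event gives 24/17.
E[S^2 | T ≥ 5] = (24/17) / (7/34) = 48/7.

48/7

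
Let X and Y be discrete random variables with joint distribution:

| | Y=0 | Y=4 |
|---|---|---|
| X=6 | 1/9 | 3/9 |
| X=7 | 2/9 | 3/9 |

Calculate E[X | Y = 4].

P(Y = 4) = 2/3.
Summing X·P(X=x,Y=y) over the conditioning event gives 13/3.
E[X | Y = 4] = (13/3) / (2/3) = 13/2.

13/2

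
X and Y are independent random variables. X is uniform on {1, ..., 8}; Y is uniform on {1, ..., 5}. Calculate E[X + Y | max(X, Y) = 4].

Outcomes with max(X, Y) = 4: (1,4), (2,4), (3,4), (4,1), (4,2), (4,3), (4,4), each with probability 1/40.
E[X + Y | max(X, Y) = 4] = (5 + 6 + 7 + 5 + 6 + 7 + 8) / 7 = 44/7.

44/7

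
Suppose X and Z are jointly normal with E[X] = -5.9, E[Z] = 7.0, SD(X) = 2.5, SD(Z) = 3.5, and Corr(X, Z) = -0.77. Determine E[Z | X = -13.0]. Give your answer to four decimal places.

14.6538

E[Z | X=x] = μ_Z + ρ(σ_Z/σ_X)(x − μ_X) for jointly normal variables.
E[Z | X=-13.0] = 7.0 + (-0.77)·(3.5/2.5)·(-13.0 − (-5.9)) = 7.0 + (-1.078)·(-7.1) = 14.6538.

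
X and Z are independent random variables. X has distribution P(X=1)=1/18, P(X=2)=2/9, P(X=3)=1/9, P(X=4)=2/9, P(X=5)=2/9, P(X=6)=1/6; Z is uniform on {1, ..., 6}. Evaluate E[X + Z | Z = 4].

47/6

P(Z = 4) = 1/6.
Summing (X+Z)·P(x,y) over outcomes with Z = 4 gives 47/36.
E[X + Z | Z = 4] = (47/36) / (1/6) = 47/6.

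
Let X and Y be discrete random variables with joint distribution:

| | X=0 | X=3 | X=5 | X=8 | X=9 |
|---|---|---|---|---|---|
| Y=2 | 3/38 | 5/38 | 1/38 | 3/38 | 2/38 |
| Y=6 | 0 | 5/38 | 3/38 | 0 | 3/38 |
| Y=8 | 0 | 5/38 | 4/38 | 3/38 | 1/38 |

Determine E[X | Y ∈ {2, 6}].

119/25

P(Y ∈ {2, 6}) = 25/38.
Summing X·P(X=x,Y=y) over the conditioning event gives 119/38.
E[X | Y ∈ {2, 6}] = (119/38) / (25/38) = 119/25.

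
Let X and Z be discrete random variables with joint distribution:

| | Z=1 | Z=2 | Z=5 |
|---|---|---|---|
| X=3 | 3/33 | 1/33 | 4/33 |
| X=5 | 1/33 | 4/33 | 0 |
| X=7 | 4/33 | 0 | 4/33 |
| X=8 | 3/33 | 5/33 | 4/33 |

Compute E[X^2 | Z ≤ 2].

869/21

P(Z ≤ 2) = 7/11.
Σ X^2·P over the event = 9·(3/33) + 9·(1/33) + 25·(1/33) + 25·(4/33) + 49·(4/33) + 64·(3/33) + 64·(5/33) = 79/3.
E[X^2 | Z ≤ 2] = (79/3) / (7/11) = 869/21.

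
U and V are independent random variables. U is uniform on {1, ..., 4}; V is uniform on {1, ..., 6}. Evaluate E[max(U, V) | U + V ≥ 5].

P(U + V ≥ 5) = 3/4.
Summing max(U,V)·P(x,y) over outcomes with U + V ≥ 5 gives 27/8.
E[max(U, V) | U + V ≥ 5] = (27/8) / (3/4) = 9/2.

9/2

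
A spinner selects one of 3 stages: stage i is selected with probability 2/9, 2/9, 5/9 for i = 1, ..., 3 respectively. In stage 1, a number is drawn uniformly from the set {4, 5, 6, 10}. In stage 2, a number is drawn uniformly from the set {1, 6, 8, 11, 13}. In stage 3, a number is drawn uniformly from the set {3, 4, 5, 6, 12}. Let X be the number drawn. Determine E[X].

E[X | stage 1] = (4+5+6+10)/4 = 25/4.
E[X | stage 2] = (1+6+8+11+13)/5 = 39/5.
E[X | stage 3] = (3+4+5+6+12)/5 = 6.
E[X] = (2/9)·(25/4) + (2/9)·(39/5) + (5/9)·(6) = 581/90.

581/90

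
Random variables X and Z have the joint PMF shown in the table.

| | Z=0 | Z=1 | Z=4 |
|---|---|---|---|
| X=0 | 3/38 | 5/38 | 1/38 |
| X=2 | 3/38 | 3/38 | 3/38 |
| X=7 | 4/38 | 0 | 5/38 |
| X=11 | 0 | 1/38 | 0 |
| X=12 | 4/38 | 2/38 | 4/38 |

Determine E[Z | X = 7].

P(X = 7) = 9/38.
Σ Z·P over the event = 0·(4/38) + 4·(5/38) = 10/19.
E[Z | X = 7] = (10/19) / (9/38) = 20/9.

20/9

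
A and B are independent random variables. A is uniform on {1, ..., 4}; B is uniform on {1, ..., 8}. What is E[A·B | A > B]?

35/6

P(A > B) = 3/16.
Summing AB·P(x,y) over outcomes with A > B gives 35/32.
E[A·B | A > B] = (35/32) / (3/16) = 35/6.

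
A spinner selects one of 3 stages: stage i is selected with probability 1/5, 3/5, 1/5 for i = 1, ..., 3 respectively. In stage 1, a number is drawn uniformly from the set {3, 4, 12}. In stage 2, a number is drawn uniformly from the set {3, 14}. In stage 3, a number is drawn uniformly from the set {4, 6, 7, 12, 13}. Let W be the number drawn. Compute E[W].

1207/150

E[W | stage 1] = (3+4+12)/3 = 19/3.
E[W | stage 2] = (3+14)/2 = 17/2.
E[W | stage 3] = (4+6+7+12+13)/5 = 42/5.
By the law of total expectation,
E[W] = (1/5)·(19/3) + (3/5)·(17/2) + (1/5)·(42/5) = 1207/150.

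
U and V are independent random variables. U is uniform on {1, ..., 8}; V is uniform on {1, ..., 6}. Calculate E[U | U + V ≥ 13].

23/3

P(U + V ≥ 13) = 1/16.
Summing U·P(x,y) over outcomes with U + V ≥ 13 gives 23/48.
E[U | U + V ≥ 13] = (23/48) / (1/16) = 23/3.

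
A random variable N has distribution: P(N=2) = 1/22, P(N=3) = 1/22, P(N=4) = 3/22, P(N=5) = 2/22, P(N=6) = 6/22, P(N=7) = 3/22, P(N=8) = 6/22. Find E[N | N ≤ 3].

P(N ≤ 3) = 1/11.
Σ over the event: 2·1/22 + 3·1/22 = 5/22.
E[N | N ≤ 3] = (5/22) / (1/11) = 5/2.

5/2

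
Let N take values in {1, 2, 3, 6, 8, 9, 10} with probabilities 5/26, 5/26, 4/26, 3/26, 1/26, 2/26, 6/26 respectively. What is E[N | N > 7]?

86/9

P(N > 7) = 9/26.
Σ over the event: 8·1/26 + 9·1/13 + 10·3/13 = 43/13.
E[N | N > 7] = (43/13) / (9/26) = 86/9.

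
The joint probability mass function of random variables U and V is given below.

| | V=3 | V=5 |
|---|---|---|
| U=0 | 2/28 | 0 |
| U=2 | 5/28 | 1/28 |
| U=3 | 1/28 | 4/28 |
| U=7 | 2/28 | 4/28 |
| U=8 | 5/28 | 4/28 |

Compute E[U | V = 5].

P(V = 5) = 13/28.
Σ U·P over the event = 2·(1/28) + 3·(4/28) + 7·(4/28) + 8·(4/28) = 37/14.
E[U | V = 5] = (37/14) / (13/28) = 74/13.

74/13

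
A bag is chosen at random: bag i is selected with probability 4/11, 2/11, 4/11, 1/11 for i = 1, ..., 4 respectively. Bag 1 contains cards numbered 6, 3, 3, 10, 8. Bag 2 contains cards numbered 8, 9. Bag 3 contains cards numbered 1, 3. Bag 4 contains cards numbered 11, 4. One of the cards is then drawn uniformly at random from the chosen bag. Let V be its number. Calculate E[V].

113/22

E[V | bag 1] = (6+3+3+10+8)/5 = 6.
E[V | bag 2] = (8+9)/2 = 17/2.
E[V | bag 3] = (1+3)/2 = 2.
E[V | bag 4] = (11+4)/2 = 15/2.
By the law of total expectation,
E[V] = (4/11)·(6) + (2/11)·(17/2) + (4/11)·(2) + (1/11)·(15/2) = 113/22.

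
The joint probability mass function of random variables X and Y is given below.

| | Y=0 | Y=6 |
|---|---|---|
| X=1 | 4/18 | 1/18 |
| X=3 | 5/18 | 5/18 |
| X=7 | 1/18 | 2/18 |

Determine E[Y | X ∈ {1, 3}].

P(X ∈ {1, 3}) = 5/6.
Summing Y·P(X=x,Y=y) over the conditioning event gives 2.
E[Y | X ∈ {1, 3}] = (2) / (5/6) = 12/5.

12/5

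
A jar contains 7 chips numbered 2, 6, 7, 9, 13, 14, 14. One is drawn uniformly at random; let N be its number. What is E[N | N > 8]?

25/2

P(N > 8) = 4/7.
Σ over the event: 9·1/7 + 13·1/7 + 14·2/7 = 50/7.
E[N | N > 8] = (50/7) / (4/7) = 25/2.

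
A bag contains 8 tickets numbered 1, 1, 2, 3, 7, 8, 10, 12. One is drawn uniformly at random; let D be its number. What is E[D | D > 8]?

11

P(D > 8) = 1/4.
Σ over the event: 10·1/8 + 12·1/8 = 11/4.
E[D | D > 8] = (11/4) / (1/4) = 11.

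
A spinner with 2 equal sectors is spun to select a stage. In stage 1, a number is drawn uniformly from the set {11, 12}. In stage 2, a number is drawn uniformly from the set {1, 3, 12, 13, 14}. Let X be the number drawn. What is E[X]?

201/20

E[X | stage 1] = (11+12)/2 = 23/2.
E[X | stage 2] = (1+3+12+13+14)/5 = 43/5.
By the law of total expectation,
E[X] = (1/2)·(23/2) + (1/2)·(43/5) = 201/20.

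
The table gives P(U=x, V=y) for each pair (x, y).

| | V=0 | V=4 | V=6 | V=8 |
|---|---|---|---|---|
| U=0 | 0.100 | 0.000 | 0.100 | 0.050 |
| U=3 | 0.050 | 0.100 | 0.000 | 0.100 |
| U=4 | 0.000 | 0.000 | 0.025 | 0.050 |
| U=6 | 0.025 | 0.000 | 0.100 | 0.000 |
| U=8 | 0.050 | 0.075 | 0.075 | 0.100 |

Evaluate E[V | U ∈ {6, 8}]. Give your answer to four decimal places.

P(U ∈ {6, 8}) = 0.425.
Summing V·P(U=x,V=y) over the conditioning event gives 2.150.
E[V | U ∈ {6, 8}] = (2.150) / (0.425) = 5.0588.

5.0588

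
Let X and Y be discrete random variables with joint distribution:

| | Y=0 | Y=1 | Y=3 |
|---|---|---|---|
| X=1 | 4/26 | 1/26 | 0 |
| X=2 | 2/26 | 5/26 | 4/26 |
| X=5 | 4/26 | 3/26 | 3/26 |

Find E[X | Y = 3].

P(Y = 3) = 7/26.
Σ X·P over the event = 2·(4/26) + 5·(3/26) = 23/26.
E[X | Y = 3] = (23/26) / (7/26) = 23/7.

23/7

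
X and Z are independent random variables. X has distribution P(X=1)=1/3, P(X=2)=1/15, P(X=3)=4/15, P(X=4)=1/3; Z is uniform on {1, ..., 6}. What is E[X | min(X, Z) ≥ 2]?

17/5

P(min(X, Z) ≥ 2) = 5/9.
Summing X·P(x,y) over outcomes with min(X, Z) ≥ 2 gives 17/9.
E[X | min(X, Z) ≥ 2] = (17/9) / (5/9) = 17/5.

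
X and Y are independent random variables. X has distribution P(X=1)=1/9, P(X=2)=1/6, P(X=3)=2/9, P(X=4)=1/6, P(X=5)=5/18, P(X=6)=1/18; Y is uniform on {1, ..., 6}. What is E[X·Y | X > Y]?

454/45

P(X > Y) = 5/12.
Summing XY·P(x,y) over outcomes with X > Y gives 227/54.
E[X·Y | X > Y] = (227/54) / (5/12) = 454/45.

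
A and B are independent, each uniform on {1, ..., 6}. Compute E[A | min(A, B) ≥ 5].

Outcomes with min(A, B) ≥ 5: (5,5), (5,6), (6,5), (6,6), each with probability 1/36.
E[A | min(A, B) ≥ 5] = (5 + 5 + 6 + 6) / 4 = 11/2.

11/2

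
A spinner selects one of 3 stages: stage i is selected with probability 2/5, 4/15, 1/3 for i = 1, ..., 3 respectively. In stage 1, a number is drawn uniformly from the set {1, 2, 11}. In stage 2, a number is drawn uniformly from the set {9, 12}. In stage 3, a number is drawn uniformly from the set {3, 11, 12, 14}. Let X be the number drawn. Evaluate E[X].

8

E[X | stage 1] = (1+2+11)/3 = 14/3.
E[X | stage 2] = (9+12)/2 = 21/2.
E[X | stage 3] = (3+11+12+14)/4 = 10.
E[X] = (2/5)·(14/3) + (4/15)·(21/2) + (1/3)·(10) = 8.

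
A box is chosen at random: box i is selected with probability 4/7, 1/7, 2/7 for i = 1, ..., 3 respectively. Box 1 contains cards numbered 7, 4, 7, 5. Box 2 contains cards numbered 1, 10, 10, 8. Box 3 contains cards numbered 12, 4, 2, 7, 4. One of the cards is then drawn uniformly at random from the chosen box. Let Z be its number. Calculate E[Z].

837/140

E[Z | box 1] = (7+4+7+5)/4 = 23/4.
E[Z | box 2] = (1+10+10+8)/4 = 29/4.
E[Z | box 3] = (12+4+2+7+4)/5 = 29/5.
By the law of total expectation,
E[Z] = (4/7)·(23/4) + (1/7)·(29/4) + (2/7)·(29/5) = 837/140.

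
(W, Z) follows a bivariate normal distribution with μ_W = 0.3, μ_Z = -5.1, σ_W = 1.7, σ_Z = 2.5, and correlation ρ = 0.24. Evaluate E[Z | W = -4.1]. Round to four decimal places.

-6.6529

E[Z | W=x] = μ_Z + ρ(σ_Z/σ_W)(x − μ_W) for jointly normal variables.
E[Z | W=-4.1] = -5.1 + (0.24)·(2.5/1.7)·(-4.1 − (0.3)) = -5.1 + (0.35294)·(-4.4) = -6.6529.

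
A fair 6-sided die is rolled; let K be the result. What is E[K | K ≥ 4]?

5

Given K ≥ 4, K is equally likely to be any of {4, 5, 6}.
E[K | K ≥ 4] = (4 + 5 + 6) / 3 = 5.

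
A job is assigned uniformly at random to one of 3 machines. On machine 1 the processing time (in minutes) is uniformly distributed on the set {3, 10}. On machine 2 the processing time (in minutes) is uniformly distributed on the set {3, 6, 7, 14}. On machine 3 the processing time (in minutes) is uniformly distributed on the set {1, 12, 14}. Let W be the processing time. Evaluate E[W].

E[W | machine 1] = (3+10)/2 = 13/2.
E[W | machine 2] = (3+6+7+14)/4 = 15/2.
E[W | machine 3] = (1+12+14)/3 = 9.
By the law of total expectation,
E[W] = (1/3)·(13/2) + (1/3)·(15/2) + (1/3)·(9) = 23/3.

23/3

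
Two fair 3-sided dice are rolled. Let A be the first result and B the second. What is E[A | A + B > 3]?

7/3

Outcomes with A + B > 3: (1,3), (2,2), (2,3), (3,1), (3,2), (3,3), each with probability 1/9.
E[A | A + B > 3] = (1 + 2 + 2 + 3 + 3 + 3) / 6 = 7/3.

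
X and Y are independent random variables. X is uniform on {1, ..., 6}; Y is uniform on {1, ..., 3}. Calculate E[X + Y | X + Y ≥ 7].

23/3

P(X + Y ≥ 7) = 1/3.
Summing (X+Y)·P(x,y) over outcomes with X + Y ≥ 7 gives 23/9.
E[X + Y | X + Y ≥ 7] = (23/9) / (1/3) = 23/3.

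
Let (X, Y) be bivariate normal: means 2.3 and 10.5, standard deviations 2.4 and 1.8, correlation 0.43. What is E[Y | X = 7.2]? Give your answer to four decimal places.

12.0803

The regression of Y on X has slope ρ·σ_Y/σ_X and passes through (μ_X, μ_Y).
E[Y | X=7.2] = 10.5 + (0.43)·(1.8/2.4)·(7.2 − (2.3)) = 10.5 + (0.3225)·(4.9) = 12.0803.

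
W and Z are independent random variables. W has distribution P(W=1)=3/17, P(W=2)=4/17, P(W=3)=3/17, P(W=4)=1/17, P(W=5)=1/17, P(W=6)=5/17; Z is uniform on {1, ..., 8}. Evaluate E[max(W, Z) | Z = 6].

P(Z = 6) = 1/8.
Summing max(W,Z)·P(x,y) over outcomes with Z = 6 gives 3/4.
E[max(W, Z) | Z = 6] = (3/4) / (1/8) = 6.

6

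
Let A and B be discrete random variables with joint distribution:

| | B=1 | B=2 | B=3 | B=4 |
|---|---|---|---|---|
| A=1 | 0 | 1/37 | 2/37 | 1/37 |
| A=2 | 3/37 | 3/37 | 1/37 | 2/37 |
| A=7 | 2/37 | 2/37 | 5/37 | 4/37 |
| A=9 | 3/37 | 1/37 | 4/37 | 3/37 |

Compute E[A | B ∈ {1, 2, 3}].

P(B ∈ {1, 2, 3}) = 27/37.
Summing A·P(A=x,B=y) over the conditioning event gives 152/37.
E[A | B ∈ {1, 2, 3}] = (152/37) / (27/37) = 152/27.

152/27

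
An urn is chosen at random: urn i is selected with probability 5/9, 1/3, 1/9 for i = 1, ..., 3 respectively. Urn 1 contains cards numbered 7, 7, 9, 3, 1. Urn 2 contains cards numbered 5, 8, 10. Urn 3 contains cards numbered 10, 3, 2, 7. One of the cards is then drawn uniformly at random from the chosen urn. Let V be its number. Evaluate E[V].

37/6

E[V | urn 1] = (7+7+9+3+1)/5 = 27/5.
E[V | urn 2] = (5+8+10)/3 = 23/3.
E[V | urn 3] = (10+3+2+7)/4 = 11/2.
By the law of total expectation,
E[V] = (5/9)·(27/5) + (1/3)·(23/3) + (1/9)·(11/2) = 37/6.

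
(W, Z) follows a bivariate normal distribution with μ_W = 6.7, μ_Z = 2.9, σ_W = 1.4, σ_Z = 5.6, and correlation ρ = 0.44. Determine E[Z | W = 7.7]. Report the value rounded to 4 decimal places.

E[Z | W=x] = μ_Z + ρ(σ_Z/σ_W)(x − μ_W) for jointly normal variables.
E[Z | W=7.7] = 2.9 + (0.44)·(5.6/1.4)·(7.7 − (6.7)) = 2.9 + (1.76)·(1) = 4.6600.

4.6600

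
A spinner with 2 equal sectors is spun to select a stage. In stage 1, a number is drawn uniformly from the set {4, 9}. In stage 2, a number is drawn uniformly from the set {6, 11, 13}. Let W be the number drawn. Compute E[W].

33/4

E[W | stage 1] = (4+9)/2 = 13/2.
E[W | stage 2] = (6+11+13)/3 = 10.
E[W] = (1/2)·(13/2) + (1/2)·(10) = 33/4.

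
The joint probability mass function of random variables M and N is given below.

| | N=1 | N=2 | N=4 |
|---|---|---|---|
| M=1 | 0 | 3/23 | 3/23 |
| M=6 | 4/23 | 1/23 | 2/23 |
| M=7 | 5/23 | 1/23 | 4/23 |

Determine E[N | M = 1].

P(M = 1) = 6/23.
Summing N·P(M=x,N=y) over the conditioning event gives 18/23.
E[N | M = 1] = (18/23) / (6/23) = 3.

3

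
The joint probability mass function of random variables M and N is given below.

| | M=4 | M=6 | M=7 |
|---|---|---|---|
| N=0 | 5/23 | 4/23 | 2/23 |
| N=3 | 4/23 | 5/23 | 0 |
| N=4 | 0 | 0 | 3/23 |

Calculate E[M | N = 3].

P(N = 3) = 9/23.
Σ M·P over the event = 4·(4/23) + 6·(5/23) = 2.
E[M | N = 3] = (2) / (9/23) = 46/9.

46/9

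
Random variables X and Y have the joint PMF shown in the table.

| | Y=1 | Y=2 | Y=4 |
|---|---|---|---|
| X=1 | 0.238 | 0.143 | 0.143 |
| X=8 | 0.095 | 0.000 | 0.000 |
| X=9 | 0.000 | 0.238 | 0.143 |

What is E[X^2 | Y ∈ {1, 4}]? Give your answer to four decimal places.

29.1502

P(Y ∈ {1, 4}) = 0.619.
Σ X^2·P over the event = 1·(0.238) + 1·(0.143) + 64·(0.095) + 81·(0.143) = 18.044.
E[X^2 | Y ∈ {1, 4}] = (18.044) / (0.619) = 29.1502.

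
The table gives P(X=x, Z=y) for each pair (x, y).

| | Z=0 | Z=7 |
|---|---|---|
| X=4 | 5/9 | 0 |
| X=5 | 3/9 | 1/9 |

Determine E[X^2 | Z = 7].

P(Z = 7) = 1/9.
Σ X^2·P over the event = 25·(1/9) = 25/9.
E[X^2 | Z = 7] = (25/9) / (1/9) = 25.

25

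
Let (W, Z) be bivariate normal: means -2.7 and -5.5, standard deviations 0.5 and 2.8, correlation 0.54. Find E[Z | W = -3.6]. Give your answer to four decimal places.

-8.2216

The regression of Z on W has slope ρ·σ_Z/σ_W and passes through (μ_W, μ_Z).
E[Z | W=-3.6] = -5.5 + (0.54)·(2.8/0.5)·(-3.6 − (-2.7)) = -5.5 + (3.024)·(-0.9) = -8.2216.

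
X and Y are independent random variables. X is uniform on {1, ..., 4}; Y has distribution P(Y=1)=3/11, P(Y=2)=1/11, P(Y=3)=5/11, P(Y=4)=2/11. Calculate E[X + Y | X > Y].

41/8

P(X > Y) = 4/11.
Summing (X+Y)·P(x,y) over outcomes with X > Y gives 41/22.
E[X + Y | X > Y] = (41/22) / (4/11) = 41/8.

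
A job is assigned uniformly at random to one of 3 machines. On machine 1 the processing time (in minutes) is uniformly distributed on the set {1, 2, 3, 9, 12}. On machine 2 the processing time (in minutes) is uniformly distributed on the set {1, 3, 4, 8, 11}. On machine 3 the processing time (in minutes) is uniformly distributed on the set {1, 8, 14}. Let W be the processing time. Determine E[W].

E[W | machine 1] = (1+2+3+9+12)/5 = 27/5.
E[W | machine 2] = (1+3+4+8+11)/5 = 27/5.
E[W | machine 3] = (1+8+14)/3 = 23/3.
By the law of total expectation,
E[W] = (1/3)·(27/5) + (1/3)·(27/5) + (1/3)·(23/3) = 277/45.

277/45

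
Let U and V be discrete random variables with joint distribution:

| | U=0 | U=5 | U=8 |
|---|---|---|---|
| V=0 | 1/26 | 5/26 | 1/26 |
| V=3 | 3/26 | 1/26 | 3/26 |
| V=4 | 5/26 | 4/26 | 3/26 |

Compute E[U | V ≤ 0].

33/7

P(V ≤ 0) = 7/26.
Summing U·P(U=x,V=y) over the conditioning event gives 33/26.
E[U | V ≤ 0] = (33/26) / (7/26) = 33/7.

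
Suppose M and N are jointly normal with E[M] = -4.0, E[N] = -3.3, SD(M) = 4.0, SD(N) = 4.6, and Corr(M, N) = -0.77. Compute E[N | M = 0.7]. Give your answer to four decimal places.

The regression of N on M has slope ρ·σ_N/σ_M and passes through (μ_M, μ_N).
E[N | M=0.7] = -3.3 + (-0.77)·(4.6/4.0)·(0.7 − (-4.0)) = -3.3 + (-0.8855)·(4.7) = -7.4619.

-7.4619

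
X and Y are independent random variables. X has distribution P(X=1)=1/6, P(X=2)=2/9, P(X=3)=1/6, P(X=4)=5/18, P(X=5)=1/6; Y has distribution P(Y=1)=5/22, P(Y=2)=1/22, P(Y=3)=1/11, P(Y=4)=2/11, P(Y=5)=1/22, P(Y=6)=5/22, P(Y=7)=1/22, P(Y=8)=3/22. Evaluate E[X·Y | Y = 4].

P(Y = 4) = 2/11.
Summing XY·P(x,y) over outcomes with Y = 4 gives 20/9.
E[X·Y | Y = 4] = (20/9) / (2/11) = 110/9.

110/9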